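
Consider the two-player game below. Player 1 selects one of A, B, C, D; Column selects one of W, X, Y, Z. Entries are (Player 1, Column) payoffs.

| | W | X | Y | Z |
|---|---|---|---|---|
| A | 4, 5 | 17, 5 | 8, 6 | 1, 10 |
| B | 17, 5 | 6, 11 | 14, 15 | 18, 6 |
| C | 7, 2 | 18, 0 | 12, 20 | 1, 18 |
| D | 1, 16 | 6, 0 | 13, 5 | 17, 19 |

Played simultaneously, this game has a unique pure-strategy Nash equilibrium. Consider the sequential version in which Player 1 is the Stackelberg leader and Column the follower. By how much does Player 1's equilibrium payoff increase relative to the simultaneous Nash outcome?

Column best-responds to each possible Player 1 move:
- A: BR = Z, leader payoff 1.
- B: BR = Y, leader payoff 14.
- C: BR = Y, leader payoff 12.
- D: BR = Z, leader payoff 17.
Maximizing over 1, 14, 12, 17, Player 1 chooses D. Subgame-perfect outcome: (D, Z) with payoffs (17, 19).
Now find the simultaneous Nash equilibrium.
Player 1's best replies: W→B; X→C; Y→B; Z→B.
Column's best replies: A→Z; B→Y; C→Y; D→Z.
Only (B, Y) has each player best-responding; Nash payoffs (14, 15).
Player 1's commitment gain: 17 − 14 = 3.

3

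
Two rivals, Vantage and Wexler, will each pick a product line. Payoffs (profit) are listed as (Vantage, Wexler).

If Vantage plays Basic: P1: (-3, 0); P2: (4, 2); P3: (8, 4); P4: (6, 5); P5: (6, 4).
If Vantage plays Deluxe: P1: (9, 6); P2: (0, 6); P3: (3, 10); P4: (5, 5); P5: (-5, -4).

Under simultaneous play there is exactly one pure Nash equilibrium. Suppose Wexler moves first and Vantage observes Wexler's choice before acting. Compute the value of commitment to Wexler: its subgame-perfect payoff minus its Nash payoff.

Solve by backward induction (Wexler leads).
- P1 → Vantage plays Deluxe (best of -3, 9); Wexler gets 6.
- P2 → Vantage plays Basic (best of 4, 0); Wexler gets 2.
- P3 → Vantage plays Basic (best of 8, 3); Wexler gets 4.
- P4 → Vantage plays Basic (best of 6, 5); Wexler gets 5.
- P5 → Vantage plays Basic (best of 6, -5); Wexler gets 4.
Among 6, 2, 4, 5, 4, the best is 6 at P1. Subgame-perfect outcome: (Deluxe, P1) with payoffs (9, 6).
Under simultaneous play:
Vantage's best replies: P1→Deluxe; P2→Basic; P3→Basic; P4→Basic; P5→Basic.
Wexler's best replies: Basic→P4; Deluxe→P3.
The unique mutual best reply is (Basic, P4), giving (6, 5).
Wexler's commitment gain: 6 − 5 = 1.

1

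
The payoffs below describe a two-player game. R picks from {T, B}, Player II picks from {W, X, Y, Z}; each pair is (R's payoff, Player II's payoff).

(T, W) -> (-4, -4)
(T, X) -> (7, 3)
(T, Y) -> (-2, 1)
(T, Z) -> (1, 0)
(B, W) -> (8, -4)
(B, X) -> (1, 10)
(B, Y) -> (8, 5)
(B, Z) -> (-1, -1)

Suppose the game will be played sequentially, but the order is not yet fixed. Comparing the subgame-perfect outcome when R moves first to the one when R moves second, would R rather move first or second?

second

If R leads: Player II's best replies are T→X, B→X; R's induced payoffs 7, 1; outcome (T, X), payoffs (7, 3).
If Player II leads: R's best replies are W→B, X→T, Y→B, Z→T; Player II's induced payoffs -4, 3, 5, 0; outcome (B, Y), payoffs (8, 5).
R gets 7 moving first and 8 moving second, so R prefers to move second.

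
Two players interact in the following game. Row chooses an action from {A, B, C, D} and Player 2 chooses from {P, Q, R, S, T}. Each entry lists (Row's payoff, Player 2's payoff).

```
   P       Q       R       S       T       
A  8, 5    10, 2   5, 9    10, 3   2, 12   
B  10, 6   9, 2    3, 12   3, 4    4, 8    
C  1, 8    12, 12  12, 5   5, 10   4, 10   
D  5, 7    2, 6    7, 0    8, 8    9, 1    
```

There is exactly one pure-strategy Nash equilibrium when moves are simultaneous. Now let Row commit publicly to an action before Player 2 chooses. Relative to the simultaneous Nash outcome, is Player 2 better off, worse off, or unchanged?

unchanged

Work backward from Player 2's decision.
- A: Player 2 compares 5, 2, 9, 3, 12 and picks T; Row would get 2.
- B: Player 2 compares 6, 2, 12, 4, 8 and picks R; Row would get 3.
- C: Player 2 compares 8, 12, 5, 10, 10 and picks Q; Row would get 12.
- D: Player 2 compares 7, 6, 0, 8, 1 and picks S; Row would get 8.
Among 2, 3, 12, 8, the best is 12 at C. Subgame-perfect outcome: (C, Q) with payoffs (12, 12).
For the simultaneous game, intersect best replies.
Row's best replies: P→B; Q→C; R→C; S→A; T→D.
Player 2's best replies: A→T; B→R; C→Q; D→S.
The unique mutual best reply is (C, Q), giving (12, 12).
Player 2 earns 12 sequentially versus 12 at the Nash outcome: unchanged.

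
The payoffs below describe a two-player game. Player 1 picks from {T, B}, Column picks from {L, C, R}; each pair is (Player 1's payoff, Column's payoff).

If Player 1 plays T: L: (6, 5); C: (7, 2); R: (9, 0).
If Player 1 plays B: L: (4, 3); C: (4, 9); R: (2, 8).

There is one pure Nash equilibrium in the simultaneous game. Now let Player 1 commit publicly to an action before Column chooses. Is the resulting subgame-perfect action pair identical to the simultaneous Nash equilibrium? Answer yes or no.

Solve by backward induction (Player 1 leads).
- T: BR = L, leader payoff 6.
- B: BR = C, leader payoff 4.
Player 1's induced payoffs are 6, 4, so Player 1 commits to T. Subgame-perfect outcome: (T, L) with payoffs (6, 5).
Now find the simultaneous Nash equilibrium.
Player 1's best replies: L→T; C→T; R→T.
Column's best replies: T→L; B→C.
The unique mutual best reply is (T, L), giving (6, 5).
Sequential outcome (T, L) coincides with the Nash profile (T, L).

yes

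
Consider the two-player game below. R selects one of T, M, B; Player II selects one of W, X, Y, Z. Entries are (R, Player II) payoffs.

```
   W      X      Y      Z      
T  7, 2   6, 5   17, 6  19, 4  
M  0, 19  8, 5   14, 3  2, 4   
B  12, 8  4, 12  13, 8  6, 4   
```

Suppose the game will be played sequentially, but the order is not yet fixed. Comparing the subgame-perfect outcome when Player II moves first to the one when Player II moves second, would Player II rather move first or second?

If R leads: Player II's best replies are T→Y, M→W, B→X; R's induced payoffs 17, 0, 4; outcome (T, Y), payoffs (17, 6).
If Player II leads: R's best replies are W→B, X→M, Y→T, Z→T; Player II's induced payoffs 8, 5, 6, 4; outcome (B, W), payoffs (12, 8).
Player II gets 8 moving first and 6 moving second, so Player II prefers to move first.

first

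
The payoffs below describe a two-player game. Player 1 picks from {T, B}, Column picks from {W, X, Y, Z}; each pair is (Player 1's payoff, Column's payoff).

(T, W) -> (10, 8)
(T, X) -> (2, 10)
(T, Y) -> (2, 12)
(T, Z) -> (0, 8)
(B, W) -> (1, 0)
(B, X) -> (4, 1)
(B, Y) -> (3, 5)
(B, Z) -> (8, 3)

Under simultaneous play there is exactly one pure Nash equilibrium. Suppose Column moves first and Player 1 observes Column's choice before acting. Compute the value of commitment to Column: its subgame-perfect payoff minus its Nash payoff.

Work backward from Player 1's decision.
- W: BR = T, leader payoff 8.
- X: BR = B, leader payoff 1.
- Y: BR = B, leader payoff 5.
- Z: BR = B, leader payoff 3.
Among 8, 1, 5, 3, the best is 8 at W. Subgame-perfect outcome: (T, W) with payoffs (10, 8).
For the simultaneous game, intersect best replies.
Player 1's best replies: W→T; X→B; Y→B; Z→B.
Column's best replies: T→Y; B→Y.
The unique mutual best reply is (B, Y), giving (3, 5).
Column's commitment gain: 8 − 5 = 3.

3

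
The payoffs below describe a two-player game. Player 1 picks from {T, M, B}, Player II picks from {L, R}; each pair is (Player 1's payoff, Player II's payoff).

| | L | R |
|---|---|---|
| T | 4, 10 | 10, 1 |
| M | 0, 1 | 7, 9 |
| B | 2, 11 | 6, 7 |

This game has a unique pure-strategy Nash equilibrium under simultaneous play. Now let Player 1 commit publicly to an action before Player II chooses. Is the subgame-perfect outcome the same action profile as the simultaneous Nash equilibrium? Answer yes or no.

Player II best-responds to each possible Player 1 move:
- T → Player II plays L (best of 10, 1); Player 1 gets 4.
- M → Player II plays R (best of 1, 9); Player 1 gets 7.
- B → Player II plays L (best of 11, 7); Player 1 gets 2.
Maximizing over 4, 7, 2, Player 1 chooses M. Subgame-perfect outcome: (M, R) with payoffs (7, 9).
Under simultaneous play:
Player 1's best replies: L→T; R→T.
Player II's best replies: T→L; M→R; B→L.
The unique mutual best reply is (T, L), giving (4, 10).
Sequential outcome (M, R) differs from the Nash profile (T, L).

no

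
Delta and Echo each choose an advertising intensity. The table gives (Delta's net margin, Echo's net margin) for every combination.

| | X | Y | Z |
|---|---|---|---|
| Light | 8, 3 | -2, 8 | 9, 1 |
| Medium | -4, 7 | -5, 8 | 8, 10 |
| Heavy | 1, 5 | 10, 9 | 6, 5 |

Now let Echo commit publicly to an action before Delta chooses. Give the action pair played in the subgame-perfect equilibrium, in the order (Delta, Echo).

(Heavy, Y)

Solve by backward induction (Echo leads).
- X: BR = Light, leader payoff 3.
- Y: BR = Heavy, leader payoff 9.
- Z: BR = Light, leader payoff 1.
Echo's induced payoffs are 3, 9, 1, so Echo commits to Y. Subgame-perfect outcome: (Heavy, Y) with payoffs (10, 9).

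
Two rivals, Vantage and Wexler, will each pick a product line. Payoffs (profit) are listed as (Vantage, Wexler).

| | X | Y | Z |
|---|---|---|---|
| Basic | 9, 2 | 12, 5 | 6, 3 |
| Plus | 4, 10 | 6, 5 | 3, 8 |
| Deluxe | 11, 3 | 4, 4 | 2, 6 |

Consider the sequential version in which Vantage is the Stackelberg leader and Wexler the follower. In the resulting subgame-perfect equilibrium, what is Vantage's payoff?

Backward induction with Vantage moving first.
- Basic: BR = Y, leader payoff 12.
- Plus: BR = X, leader payoff 4.
- Deluxe: BR = Z, leader payoff 2.
Vantage's induced payoffs are 12, 4, 2, so Vantage commits to Basic. Subgame-perfect outcome: (Basic, Y) with payoffs (12, 5).

12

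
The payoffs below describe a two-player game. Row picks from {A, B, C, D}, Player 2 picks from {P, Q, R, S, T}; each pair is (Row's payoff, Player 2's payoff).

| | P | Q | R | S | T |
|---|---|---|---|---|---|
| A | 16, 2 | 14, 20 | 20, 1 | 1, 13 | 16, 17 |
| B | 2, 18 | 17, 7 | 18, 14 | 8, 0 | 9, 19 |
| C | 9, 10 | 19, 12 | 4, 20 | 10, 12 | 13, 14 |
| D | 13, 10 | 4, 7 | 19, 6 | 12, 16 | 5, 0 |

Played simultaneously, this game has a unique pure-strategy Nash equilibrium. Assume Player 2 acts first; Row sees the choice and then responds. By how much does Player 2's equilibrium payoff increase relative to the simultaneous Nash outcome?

Row best-responds to each possible Player 2 move:
- P: BR = A, leader payoff 2.
- Q: BR = C, leader payoff 12.
- R: BR = A, leader payoff 1.
- S: BR = D, leader payoff 16.
- T: BR = A, leader payoff 17.
Maximizing over 2, 12, 1, 16, 17, Player 2 chooses T. Subgame-perfect outcome: (A, T) with payoffs (16, 17).
For the simultaneous game, intersect best replies.
Row's best replies: P→A; Q→C; R→A; S→D; T→A.
Player 2's best replies: A→Q; B→T; C→R; D→S.
The unique mutual best reply is (D, S), giving (12, 16).
Player 2's commitment gain: 17 − 16 = 1.

1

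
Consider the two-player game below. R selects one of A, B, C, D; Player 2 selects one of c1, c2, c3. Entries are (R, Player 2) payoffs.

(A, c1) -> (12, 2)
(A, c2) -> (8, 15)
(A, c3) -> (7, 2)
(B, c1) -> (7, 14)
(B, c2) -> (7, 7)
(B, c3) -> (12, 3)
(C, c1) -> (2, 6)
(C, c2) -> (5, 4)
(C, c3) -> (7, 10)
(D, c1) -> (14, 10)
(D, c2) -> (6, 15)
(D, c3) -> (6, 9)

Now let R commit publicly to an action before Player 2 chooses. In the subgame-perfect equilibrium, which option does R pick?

A

Work backward from Player 2's decision.
- A: BR = c2, leader payoff 8.
- B: BR = c1, leader payoff 7.
- C: BR = c3, leader payoff 7.
- D: BR = c2, leader payoff 6.
R's induced payoffs are 8, 7, 7, 6, so R commits to A. Subgame-perfect outcome: (A, c2) with payoffs (8, 15).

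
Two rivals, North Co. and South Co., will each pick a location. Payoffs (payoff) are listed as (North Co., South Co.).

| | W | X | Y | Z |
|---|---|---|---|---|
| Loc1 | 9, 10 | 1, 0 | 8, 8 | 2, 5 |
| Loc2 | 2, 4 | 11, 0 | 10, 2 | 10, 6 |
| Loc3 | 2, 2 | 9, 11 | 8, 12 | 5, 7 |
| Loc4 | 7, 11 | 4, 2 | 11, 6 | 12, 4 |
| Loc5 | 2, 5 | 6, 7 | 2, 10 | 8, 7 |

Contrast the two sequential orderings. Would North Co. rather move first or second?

If North Co. leads: South Co.'s best replies are Loc1→W, Loc2→Z, Loc3→Y, Loc4→W, Loc5→Y; North Co.'s induced payoffs 9, 10, 8, 7, 2; outcome (Loc2, Z), payoffs (10, 6).
If South Co. leads: North Co.'s best replies are W→Loc1, X→Loc2, Y→Loc4, Z→Loc4; South Co.'s induced payoffs 10, 0, 6, 4; outcome (Loc1, W), payoffs (9, 10).
North Co. gets 10 moving first and 9 moving second, so North Co. prefers to move first.

first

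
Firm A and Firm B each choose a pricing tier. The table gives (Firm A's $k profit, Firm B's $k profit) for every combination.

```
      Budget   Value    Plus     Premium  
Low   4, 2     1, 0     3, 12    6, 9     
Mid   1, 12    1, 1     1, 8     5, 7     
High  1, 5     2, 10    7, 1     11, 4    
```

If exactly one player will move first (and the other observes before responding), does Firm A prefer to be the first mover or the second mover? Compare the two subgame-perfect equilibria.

If Firm A leads: Firm B's best replies are Low→Plus, Mid→Budget, High→Value; Firm A's induced payoffs 3, 1, 2; outcome (Low, Plus), payoffs (3, 12).
If Firm B leads: Firm A's best replies are Budget→Low, Value→High, Plus→High, Premium→High; Firm B's induced payoffs 2, 10, 1, 4; outcome (High, Value), payoffs (2, 10).
Firm A gets 3 moving first and 2 moving second, so Firm A prefers to move first.

first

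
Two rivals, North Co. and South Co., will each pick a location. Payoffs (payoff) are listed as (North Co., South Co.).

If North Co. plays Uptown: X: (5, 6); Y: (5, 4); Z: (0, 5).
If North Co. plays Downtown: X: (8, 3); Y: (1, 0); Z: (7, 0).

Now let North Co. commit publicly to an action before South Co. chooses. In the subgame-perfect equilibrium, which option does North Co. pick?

Downtown

Work backward from South Co.'s decision.
- Uptown: South Co. compares 6, 4, 5 and picks X; North Co. would get 5.
- Downtown: South Co. compares 3, 0, 0 and picks X; North Co. would get 8.
North Co.'s induced payoffs are 5, 8, so North Co. commits to Downtown. Subgame-perfect outcome: (Downtown, X) with payoffs (8, 3).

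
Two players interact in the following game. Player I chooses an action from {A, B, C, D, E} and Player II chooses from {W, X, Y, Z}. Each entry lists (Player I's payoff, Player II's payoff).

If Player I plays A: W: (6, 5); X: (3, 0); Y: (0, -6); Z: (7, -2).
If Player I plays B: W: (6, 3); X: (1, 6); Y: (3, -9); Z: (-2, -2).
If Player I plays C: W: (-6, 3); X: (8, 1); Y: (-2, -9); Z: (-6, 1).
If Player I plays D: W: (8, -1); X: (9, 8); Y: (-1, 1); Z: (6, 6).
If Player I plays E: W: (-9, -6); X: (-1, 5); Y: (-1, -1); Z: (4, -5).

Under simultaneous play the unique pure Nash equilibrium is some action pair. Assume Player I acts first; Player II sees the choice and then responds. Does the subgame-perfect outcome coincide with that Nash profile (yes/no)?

Backward induction with Player I moving first.
- A: BR = W, leader payoff 6.
- B: BR = X, leader payoff 1.
- C: BR = W, leader payoff -6.
- D: BR = X, leader payoff 9.
- E: BR = X, leader payoff -1.
Maximizing over 6, 1, -6, 9, -1, Player I chooses D. Subgame-perfect outcome: (D, X) with payoffs (9, 8).
Now find the simultaneous Nash equilibrium.
Player I's best replies: W→D; X→D; Y→B; Z→A.
Player II's best replies: A→W; B→X; C→W; D→X; E→X.
The unique mutual best reply is (D, X), giving (9, 8).
Sequential outcome (D, X) coincides with the Nash profile (D, X).

yes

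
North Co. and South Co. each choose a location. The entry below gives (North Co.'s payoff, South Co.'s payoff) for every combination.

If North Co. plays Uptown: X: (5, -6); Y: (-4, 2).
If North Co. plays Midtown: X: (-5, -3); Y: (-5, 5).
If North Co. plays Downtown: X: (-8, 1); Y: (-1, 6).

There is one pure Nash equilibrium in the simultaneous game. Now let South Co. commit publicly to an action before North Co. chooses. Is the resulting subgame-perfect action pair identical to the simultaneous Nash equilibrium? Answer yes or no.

Backward induction with South Co. moving first.
- X → North Co. plays Uptown (best of 5, -5, -8); South Co. gets -6.
- Y → North Co. plays Downtown (best of -4, -5, -1); South Co. gets 6.
South Co.'s induced payoffs are -6, 6, so South Co. commits to Y. Subgame-perfect outcome: (Downtown, Y) with payoffs (-1, 6).
For the simultaneous game, intersect best replies.
North Co.'s best replies: X→Uptown; Y→Downtown.
South Co.'s best replies: Uptown→Y; Midtown→Y; Downtown→Y.
The unique mutual best reply is (Downtown, Y), giving (-1, 6).
Sequential outcome (Downtown, Y) coincides with the Nash profile (Downtown, Y).

yes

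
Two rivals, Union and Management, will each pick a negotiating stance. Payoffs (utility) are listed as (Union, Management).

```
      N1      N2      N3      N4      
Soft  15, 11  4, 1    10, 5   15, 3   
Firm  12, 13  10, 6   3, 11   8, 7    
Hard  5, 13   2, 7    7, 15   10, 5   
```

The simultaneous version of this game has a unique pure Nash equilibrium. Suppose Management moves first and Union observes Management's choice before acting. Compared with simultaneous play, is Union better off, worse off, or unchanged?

Work backward from Union's decision.
- N1: Union compares 15, 12, 5 and picks Soft; Management would get 11.
- N2: Union compares 4, 10, 2 and picks Firm; Management would get 6.
- N3: Union compares 10, 3, 7 and picks Soft; Management would get 5.
- N4: Union compares 15, 8, 10 and picks Soft; Management would get 3.
Maximizing over 11, 6, 5, 3, Management chooses N1. Subgame-perfect outcome: (Soft, N1) with payoffs (15, 11).
Now find the simultaneous Nash equilibrium.
Union's best replies: N1→Soft; N2→Firm; N3→Soft; N4→Soft.
Management's best replies: Soft→N1; Firm→N1; Hard→N3.
Only (Soft, N1) has each player best-responding; Nash payoffs (15, 11).
Union earns 15 sequentially versus 15 at the Nash outcome: unchanged.

unchanged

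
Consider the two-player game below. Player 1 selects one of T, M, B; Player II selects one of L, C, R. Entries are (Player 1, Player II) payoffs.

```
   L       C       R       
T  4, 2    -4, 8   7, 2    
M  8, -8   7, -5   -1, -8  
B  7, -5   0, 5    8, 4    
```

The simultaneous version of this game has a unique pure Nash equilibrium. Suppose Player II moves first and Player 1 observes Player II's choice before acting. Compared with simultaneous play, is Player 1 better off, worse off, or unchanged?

better off

Backward induction with Player II moving first.
- L → Player 1 plays M (best of 4, 8, 7); Player II gets -8.
- C → Player 1 plays M (best of -4, 7, 0); Player II gets -5.
- R → Player 1 plays B (best of 7, -1, 8); Player II gets 4.
Maximizing over -8, -5, 4, Player II chooses R. Subgame-perfect outcome: (B, R) with payoffs (8, 4).
Under simultaneous play:
Player 1's best replies: L→M; C→M; R→B.
Player II's best replies: T→C; M→C; B→C.
Only (M, C) has each player best-responding; Nash payoffs (7, -5).
Player 1 earns 8 sequentially versus 7 at the Nash outcome: better off.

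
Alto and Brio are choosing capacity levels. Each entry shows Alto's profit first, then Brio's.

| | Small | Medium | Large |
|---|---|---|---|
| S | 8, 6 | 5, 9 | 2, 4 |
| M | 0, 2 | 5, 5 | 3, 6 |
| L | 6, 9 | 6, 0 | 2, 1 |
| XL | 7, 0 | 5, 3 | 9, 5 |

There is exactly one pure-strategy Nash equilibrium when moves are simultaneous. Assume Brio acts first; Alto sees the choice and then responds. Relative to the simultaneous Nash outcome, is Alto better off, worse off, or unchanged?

worse off

Alto best-responds to each possible Brio move:
- Small → Alto plays S (best of 8, 0, 6, 7); Brio gets 6.
- Medium → Alto plays L (best of 5, 5, 6, 5); Brio gets 0.
- Large → Alto plays XL (best of 2, 3, 2, 9); Brio gets 5.
Maximizing over 6, 0, 5, Brio chooses Small. Subgame-perfect outcome: (S, Small) with payoffs (8, 6).
Now find the simultaneous Nash equilibrium.
Alto's best replies: Small→S; Medium→L; Large→XL.
Brio's best replies: S→Medium; M→Large; L→Small; XL→Large.
The unique mutual best reply is (XL, Large), giving (9, 5).
Alto earns 8 sequentially versus 9 at the Nash outcome: worse off.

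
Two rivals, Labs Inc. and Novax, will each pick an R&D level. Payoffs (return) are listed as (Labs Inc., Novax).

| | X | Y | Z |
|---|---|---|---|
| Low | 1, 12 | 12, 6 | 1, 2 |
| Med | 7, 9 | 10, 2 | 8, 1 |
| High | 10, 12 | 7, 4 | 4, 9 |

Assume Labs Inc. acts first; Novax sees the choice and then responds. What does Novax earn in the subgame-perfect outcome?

Novax best-responds to each possible Labs Inc. move:
- Low: Novax compares 12, 6, 2 and picks X; Labs Inc. would get 1.
- Med: Novax compares 9, 2, 1 and picks X; Labs Inc. would get 7.
- High: Novax compares 12, 4, 9 and picks X; Labs Inc. would get 10.
Among 1, 7, 10, the best is 10 at High. Subgame-perfect outcome: (High, X) with payoffs (10, 12).

12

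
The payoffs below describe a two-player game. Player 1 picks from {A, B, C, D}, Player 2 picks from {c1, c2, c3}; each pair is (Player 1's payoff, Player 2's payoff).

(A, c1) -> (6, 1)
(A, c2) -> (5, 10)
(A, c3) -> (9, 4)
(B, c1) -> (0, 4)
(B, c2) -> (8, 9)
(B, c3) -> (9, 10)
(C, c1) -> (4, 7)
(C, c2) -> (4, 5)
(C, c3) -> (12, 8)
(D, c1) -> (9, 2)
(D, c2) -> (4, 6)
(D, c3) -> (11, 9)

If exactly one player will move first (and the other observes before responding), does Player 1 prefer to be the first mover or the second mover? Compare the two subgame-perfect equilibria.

first

If Player 1 leads: Player 2's best replies are A→c2, B→c3, C→c3, D→c3; Player 1's induced payoffs 5, 9, 12, 11; outcome (C, c3), payoffs (12, 8).
If Player 2 leads: Player 1's best replies are c1→D, c2→B, c3→C; Player 2's induced payoffs 2, 9, 8; outcome (B, c2), payoffs (8, 9).
Player 1 gets 12 moving first and 8 moving second, so Player 1 prefers to move first.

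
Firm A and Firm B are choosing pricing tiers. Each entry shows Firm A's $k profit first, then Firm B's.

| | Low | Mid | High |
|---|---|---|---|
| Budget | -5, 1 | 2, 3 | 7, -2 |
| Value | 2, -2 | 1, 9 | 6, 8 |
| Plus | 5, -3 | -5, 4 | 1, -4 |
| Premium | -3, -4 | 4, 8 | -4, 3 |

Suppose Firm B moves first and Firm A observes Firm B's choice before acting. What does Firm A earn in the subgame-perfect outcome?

Backward induction with Firm B moving first.
- Low: Firm A compares -5, 2, 5, -3 and picks Plus; Firm B would get -3.
- Mid: Firm A compares 2, 1, -5, 4 and picks Premium; Firm B would get 8.
- High: Firm A compares 7, 6, 1, -4 and picks Budget; Firm B would get -2.
Firm B's induced payoffs are -3, 8, -2, so Firm B commits to Mid. Subgame-perfect outcome: (Premium, Mid) with payoffs (4, 8).

4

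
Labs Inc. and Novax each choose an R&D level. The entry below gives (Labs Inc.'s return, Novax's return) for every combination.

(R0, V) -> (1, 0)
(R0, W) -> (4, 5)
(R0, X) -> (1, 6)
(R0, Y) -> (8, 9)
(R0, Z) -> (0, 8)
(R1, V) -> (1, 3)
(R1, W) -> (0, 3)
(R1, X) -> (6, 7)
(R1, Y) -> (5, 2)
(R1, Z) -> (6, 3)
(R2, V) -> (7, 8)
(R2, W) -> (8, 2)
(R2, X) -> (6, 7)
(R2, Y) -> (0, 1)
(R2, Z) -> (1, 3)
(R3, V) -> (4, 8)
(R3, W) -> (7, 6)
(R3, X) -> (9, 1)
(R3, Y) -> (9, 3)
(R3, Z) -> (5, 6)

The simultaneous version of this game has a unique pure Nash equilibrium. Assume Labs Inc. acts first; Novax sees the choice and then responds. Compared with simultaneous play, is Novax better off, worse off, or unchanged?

Solve by backward induction (Labs Inc. leads).
- R0: Novax compares 0, 5, 6, 9, 8 and picks Y; Labs Inc. would get 8.
- R1: Novax compares 3, 3, 7, 2, 3 and picks X; Labs Inc. would get 6.
- R2: Novax compares 8, 2, 7, 1, 3 and picks V; Labs Inc. would get 7.
- R3: Novax compares 8, 6, 1, 3, 6 and picks V; Labs Inc. would get 4.
Maximizing over 8, 6, 7, 4, Labs Inc. chooses R0. Subgame-perfect outcome: (R0, Y) with payoffs (8, 9).
For the simultaneous game, intersect best replies.
Labs Inc.'s best replies: V→R2; W→R2; X→R3; Y→R3; Z→R1.
Novax's best replies: R0→Y; R1→X; R2→V; R3→V.
The unique mutual best reply is (R2, V), giving (7, 8).
Novax earns 9 sequentially versus 8 at the Nash outcome: better off.

better off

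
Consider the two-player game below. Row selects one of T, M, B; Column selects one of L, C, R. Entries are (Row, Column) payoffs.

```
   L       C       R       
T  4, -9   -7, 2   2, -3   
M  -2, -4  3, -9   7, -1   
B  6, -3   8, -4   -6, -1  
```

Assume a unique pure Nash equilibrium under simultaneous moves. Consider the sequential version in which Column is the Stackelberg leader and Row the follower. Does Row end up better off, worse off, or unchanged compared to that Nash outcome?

unchanged

Work backward from Row's decision.
- L: Row compares 4, -2, 6 and picks B; Column would get -3.
- C: Row compares -7, 3, 8 and picks B; Column would get -4.
- R: Row compares 2, 7, -6 and picks M; Column would get -1.
Among -3, -4, -1, the best is -1 at R. Subgame-perfect outcome: (M, R) with payoffs (7, -1).
Under simultaneous play:
Row's best replies: L→B; C→B; R→M.
Column's best replies: T→C; M→R; B→R.
Only (M, R) has each player best-responding; Nash payoffs (7, -1).
Row earns 7 sequentially versus 7 at the Nash outcome: unchanged.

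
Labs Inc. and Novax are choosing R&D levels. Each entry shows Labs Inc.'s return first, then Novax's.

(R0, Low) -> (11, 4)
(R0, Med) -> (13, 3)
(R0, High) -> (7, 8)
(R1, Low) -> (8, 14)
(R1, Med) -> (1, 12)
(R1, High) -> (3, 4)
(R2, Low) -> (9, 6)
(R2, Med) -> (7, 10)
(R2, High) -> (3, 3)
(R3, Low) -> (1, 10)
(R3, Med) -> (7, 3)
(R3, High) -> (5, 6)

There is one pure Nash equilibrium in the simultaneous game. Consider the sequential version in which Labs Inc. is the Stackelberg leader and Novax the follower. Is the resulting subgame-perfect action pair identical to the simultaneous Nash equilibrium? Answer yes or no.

Novax best-responds to each possible Labs Inc. move:
- R0: Novax compares 4, 3, 8 and picks High; Labs Inc. would get 7.
- R1: Novax compares 14, 12, 4 and picks Low; Labs Inc. would get 8.
- R2: Novax compares 6, 10, 3 and picks Med; Labs Inc. would get 7.
- R3: Novax compares 10, 3, 6 and picks Low; Labs Inc. would get 1.
Labs Inc.'s induced payoffs are 7, 8, 7, 1, so Labs Inc. commits to R1. Subgame-perfect outcome: (R1, Low) with payoffs (8, 14).
Under simultaneous play:
Labs Inc.'s best replies: Low→R0; Med→R0; High→R0.
Novax's best replies: R0→High; R1→Low; R2→Med; R3→Low.
The unique mutual best reply is (R0, High), giving (7, 8).
Sequential outcome (R1, Low) differs from the Nash profile (R0, High).

no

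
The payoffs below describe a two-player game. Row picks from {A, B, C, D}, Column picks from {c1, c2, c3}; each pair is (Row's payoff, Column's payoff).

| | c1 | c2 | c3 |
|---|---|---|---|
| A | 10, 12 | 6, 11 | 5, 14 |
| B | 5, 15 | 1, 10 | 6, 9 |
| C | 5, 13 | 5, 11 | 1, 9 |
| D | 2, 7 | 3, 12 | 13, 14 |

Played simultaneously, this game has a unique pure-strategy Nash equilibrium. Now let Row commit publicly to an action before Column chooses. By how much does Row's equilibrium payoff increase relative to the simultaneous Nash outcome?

0

Column best-responds to each possible Row move:
- A: Column compares 12, 11, 14 and picks c3; Row would get 5.
- B: Column compares 15, 10, 9 and picks c1; Row would get 5.
- C: Column compares 13, 11, 9 and picks c1; Row would get 5.
- D: Column compares 7, 12, 14 and picks c3; Row would get 13.
Maximizing over 5, 5, 5, 13, Row chooses D. Subgame-perfect outcome: (D, c3) with payoffs (13, 14).
Now find the simultaneous Nash equilibrium.
Row's best replies: c1→A; c2→A; c3→D.
Column's best replies: A→c3; B→c1; C→c1; D→c3.
Only (D, c3) has each player best-responding; Nash payoffs (13, 14).
Row's commitment gain: 13 − 13 = 0.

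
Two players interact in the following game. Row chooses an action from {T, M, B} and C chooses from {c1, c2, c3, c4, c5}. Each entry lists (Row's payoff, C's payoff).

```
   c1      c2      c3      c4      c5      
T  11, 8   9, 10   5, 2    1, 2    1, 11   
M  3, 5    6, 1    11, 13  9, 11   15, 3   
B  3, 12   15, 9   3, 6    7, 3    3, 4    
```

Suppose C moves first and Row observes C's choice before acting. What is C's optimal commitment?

c3

Backward induction with C moving first.
- c1: Row compares 11, 3, 3 and picks T; C would get 8.
- c2: Row compares 9, 6, 15 and picks B; C would get 9.
- c3: Row compares 5, 11, 3 and picks M; C would get 13.
- c4: Row compares 1, 9, 7 and picks M; C would get 11.
- c5: Row compares 1, 15, 3 and picks M; C would get 3.
C's induced payoffs are 8, 9, 13, 11, 3, so C commits to c3. Subgame-perfect outcome: (M, c3) with payoffs (11, 13).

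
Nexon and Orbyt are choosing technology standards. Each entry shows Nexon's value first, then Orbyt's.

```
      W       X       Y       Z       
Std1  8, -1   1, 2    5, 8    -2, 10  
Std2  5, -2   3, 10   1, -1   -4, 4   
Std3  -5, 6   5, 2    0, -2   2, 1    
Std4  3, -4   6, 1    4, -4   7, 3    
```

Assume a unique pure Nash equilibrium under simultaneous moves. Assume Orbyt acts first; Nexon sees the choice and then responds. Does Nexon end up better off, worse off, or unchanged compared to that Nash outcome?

Solve by backward induction (Orbyt leads).
- W: BR = Std1, leader payoff -1.
- X: BR = Std4, leader payoff 1.
- Y: BR = Std1, leader payoff 8.
- Z: BR = Std4, leader payoff 3.
Among -1, 1, 8, 3, the best is 8 at Y. Subgame-perfect outcome: (Std1, Y) with payoffs (5, 8).
For the simultaneous game, intersect best replies.
Nexon's best replies: W→Std1; X→Std4; Y→Std1; Z→Std4.
Orbyt's best replies: Std1→Z; Std2→X; Std3→W; Std4→Z.
Only (Std4, Z) has each player best-responding; Nash payoffs (7, 3).
Nexon earns 5 sequentially versus 7 at the Nash outcome: worse off.

worse off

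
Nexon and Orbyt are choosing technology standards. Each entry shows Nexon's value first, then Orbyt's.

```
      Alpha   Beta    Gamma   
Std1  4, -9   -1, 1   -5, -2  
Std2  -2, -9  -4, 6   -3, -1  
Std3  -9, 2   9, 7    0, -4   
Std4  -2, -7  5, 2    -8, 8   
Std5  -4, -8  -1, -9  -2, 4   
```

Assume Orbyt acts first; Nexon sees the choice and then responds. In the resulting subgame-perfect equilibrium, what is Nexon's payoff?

Nexon best-responds to each possible Orbyt move:
- Alpha → Nexon plays Std1 (best of 4, -2, -9, -2, -4); Orbyt gets -9.
- Beta → Nexon plays Std3 (best of -1, -4, 9, 5, -1); Orbyt gets 7.
- Gamma → Nexon plays Std3 (best of -5, -3, 0, -8, -2); Orbyt gets -4.
Maximizing over -9, 7, -4, Orbyt chooses Beta. Subgame-perfect outcome: (Std3, Beta) with payoffs (9, 7).

9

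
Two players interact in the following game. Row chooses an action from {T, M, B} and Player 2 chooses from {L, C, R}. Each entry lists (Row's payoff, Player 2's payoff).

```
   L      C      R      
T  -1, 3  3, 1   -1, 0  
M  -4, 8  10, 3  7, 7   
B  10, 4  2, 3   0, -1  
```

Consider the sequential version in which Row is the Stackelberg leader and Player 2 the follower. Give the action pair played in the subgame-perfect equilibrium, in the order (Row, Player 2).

Solve by backward induction (Row leads).
- T: BR = L, leader payoff -1.
- M: BR = L, leader payoff -4.
- B: BR = L, leader payoff 10.
Row's induced payoffs are -1, -4, 10, so Row commits to B. Subgame-perfect outcome: (B, L) with payoffs (10, 4).

(B, L)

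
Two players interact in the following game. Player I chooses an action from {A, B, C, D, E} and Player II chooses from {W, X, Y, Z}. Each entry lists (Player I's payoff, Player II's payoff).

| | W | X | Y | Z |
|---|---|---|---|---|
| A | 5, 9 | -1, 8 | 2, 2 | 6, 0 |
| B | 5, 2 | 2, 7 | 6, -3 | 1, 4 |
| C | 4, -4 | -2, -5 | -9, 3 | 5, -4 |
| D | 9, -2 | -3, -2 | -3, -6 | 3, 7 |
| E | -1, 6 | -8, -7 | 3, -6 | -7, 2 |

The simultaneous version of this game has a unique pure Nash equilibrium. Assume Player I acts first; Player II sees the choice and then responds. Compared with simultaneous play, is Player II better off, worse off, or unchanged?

Backward induction with Player I moving first.
- A → Player II plays W (best of 9, 8, 2, 0); Player I gets 5.
- B → Player II plays X (best of 2, 7, -3, 4); Player I gets 2.
- C → Player II plays Y (best of -4, -5, 3, -4); Player I gets -9.
- D → Player II plays Z (best of -2, -2, -6, 7); Player I gets 3.
- E → Player II plays W (best of 6, -7, -6, 2); Player I gets -1.
Maximizing over 5, 2, -9, 3, -1, Player I chooses A. Subgame-perfect outcome: (A, W) with payoffs (5, 9).
Now find the simultaneous Nash equilibrium.
Player I's best replies: W→D; X→B; Y→B; Z→A.
Player II's best replies: A→W; B→X; C→Y; D→Z; E→W.
The unique mutual best reply is (B, X), giving (2, 7).
Player II earns 9 sequentially versus 7 at the Nash outcome: better off.

better off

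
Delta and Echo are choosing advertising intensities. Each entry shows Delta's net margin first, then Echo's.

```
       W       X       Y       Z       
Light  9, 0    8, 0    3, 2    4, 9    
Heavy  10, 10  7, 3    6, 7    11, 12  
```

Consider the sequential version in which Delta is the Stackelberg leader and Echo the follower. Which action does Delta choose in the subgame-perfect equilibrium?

Heavy

Echo best-responds to each possible Delta move:
- Light: Echo compares 0, 0, 2, 9 and picks Z; Delta would get 4.
- Heavy: Echo compares 10, 3, 7, 12 and picks Z; Delta would get 11.
Among 4, 11, the best is 11 at Heavy. Subgame-perfect outcome: (Heavy, Z) with payoffs (11, 12).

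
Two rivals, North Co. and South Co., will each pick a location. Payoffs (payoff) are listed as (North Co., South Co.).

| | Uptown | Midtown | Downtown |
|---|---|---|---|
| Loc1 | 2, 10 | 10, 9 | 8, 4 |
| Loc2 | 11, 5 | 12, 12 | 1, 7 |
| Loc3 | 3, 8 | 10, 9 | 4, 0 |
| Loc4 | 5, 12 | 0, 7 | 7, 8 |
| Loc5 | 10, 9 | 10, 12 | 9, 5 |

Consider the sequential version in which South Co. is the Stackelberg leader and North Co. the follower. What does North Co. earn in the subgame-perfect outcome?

12

North Co. best-responds to each possible South Co. move:
- Uptown → North Co. plays Loc2 (best of 2, 11, 3, 5, 10); South Co. gets 5.
- Midtown → North Co. plays Loc2 (best of 10, 12, 10, 0, 10); South Co. gets 12.
- Downtown → North Co. plays Loc5 (best of 8, 1, 4, 7, 9); South Co. gets 5.
South Co.'s induced payoffs are 5, 12, 5, so South Co. commits to Midtown. Subgame-perfect outcome: (Loc2, Midtown) with payoffs (12, 12).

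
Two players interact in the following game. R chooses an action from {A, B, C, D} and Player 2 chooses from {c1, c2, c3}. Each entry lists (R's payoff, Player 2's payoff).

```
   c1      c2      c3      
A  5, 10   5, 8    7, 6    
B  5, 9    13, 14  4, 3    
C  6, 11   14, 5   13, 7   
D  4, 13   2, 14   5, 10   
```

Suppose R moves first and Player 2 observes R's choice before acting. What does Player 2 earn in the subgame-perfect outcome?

14

Player 2 best-responds to each possible R move:
- A: BR = c1, leader payoff 5.
- B: BR = c2, leader payoff 13.
- C: BR = c1, leader payoff 6.
- D: BR = c2, leader payoff 2.
Among 5, 13, 6, 2, the best is 13 at B. Subgame-perfect outcome: (B, c2) with payoffs (13, 14).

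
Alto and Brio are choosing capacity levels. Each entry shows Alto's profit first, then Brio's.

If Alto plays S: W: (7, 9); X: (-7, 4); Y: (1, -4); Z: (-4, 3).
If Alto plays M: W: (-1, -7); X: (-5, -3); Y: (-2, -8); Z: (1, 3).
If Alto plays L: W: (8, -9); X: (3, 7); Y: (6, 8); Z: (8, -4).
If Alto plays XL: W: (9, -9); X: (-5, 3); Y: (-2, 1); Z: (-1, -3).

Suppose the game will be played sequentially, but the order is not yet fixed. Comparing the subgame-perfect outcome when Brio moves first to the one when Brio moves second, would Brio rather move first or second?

second

If Alto leads: Brio's best replies are S→W, M→Z, L→Y, XL→X; Alto's induced payoffs 7, 1, 6, -5; outcome (S, W), payoffs (7, 9).
If Brio leads: Alto's best replies are W→XL, X→L, Y→L, Z→L; Brio's induced payoffs -9, 7, 8, -4; outcome (L, Y), payoffs (6, 8).
Brio gets 8 moving first and 9 moving second, so Brio prefers to move second.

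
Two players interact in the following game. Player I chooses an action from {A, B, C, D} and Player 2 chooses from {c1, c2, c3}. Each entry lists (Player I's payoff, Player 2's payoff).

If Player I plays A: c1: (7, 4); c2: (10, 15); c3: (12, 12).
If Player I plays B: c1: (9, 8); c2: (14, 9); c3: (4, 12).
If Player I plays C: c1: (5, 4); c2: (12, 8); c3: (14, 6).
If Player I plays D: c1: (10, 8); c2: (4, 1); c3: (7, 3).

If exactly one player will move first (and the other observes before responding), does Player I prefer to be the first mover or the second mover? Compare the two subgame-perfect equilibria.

second

If Player I leads: Player 2's best replies are A→c2, B→c3, C→c2, D→c1; Player I's induced payoffs 10, 4, 12, 10; outcome (C, c2), payoffs (12, 8).
If Player 2 leads: Player I's best replies are c1→D, c2→B, c3→C; Player 2's induced payoffs 8, 9, 6; outcome (B, c2), payoffs (14, 9).
Player I gets 12 moving first and 14 moving second, so Player I prefers to move second.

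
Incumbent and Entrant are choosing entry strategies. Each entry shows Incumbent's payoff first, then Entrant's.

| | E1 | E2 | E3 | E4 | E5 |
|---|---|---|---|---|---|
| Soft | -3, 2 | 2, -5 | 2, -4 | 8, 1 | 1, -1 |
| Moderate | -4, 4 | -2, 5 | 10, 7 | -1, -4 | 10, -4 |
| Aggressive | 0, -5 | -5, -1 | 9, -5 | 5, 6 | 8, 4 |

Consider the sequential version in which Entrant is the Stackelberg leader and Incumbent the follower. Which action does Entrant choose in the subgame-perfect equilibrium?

Backward induction with Entrant moving first.
- E1: Incumbent compares -3, -4, 0 and picks Aggressive; Entrant would get -5.
- E2: Incumbent compares 2, -2, -5 and picks Soft; Entrant would get -5.
- E3: Incumbent compares 2, 10, 9 and picks Moderate; Entrant would get 7.
- E4: Incumbent compares 8, -1, 5 and picks Soft; Entrant would get 1.
- E5: Incumbent compares 1, 10, 8 and picks Moderate; Entrant would get -4.
Among -5, -5, 7, 1, -4, the best is 7 at E3. Subgame-perfect outcome: (Moderate, E3) with payoffs (10, 7).

E3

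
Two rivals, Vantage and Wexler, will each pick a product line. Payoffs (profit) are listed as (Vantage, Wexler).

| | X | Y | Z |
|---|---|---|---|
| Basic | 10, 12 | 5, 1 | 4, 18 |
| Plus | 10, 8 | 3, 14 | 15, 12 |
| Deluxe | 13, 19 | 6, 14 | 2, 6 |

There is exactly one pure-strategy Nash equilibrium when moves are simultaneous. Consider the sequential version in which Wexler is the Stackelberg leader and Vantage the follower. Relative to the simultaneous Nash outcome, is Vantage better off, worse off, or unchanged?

Work backward from Vantage's decision.
- X: Vantage compares 10, 10, 13 and picks Deluxe; Wexler would get 19.
- Y: Vantage compares 5, 3, 6 and picks Deluxe; Wexler would get 14.
- Z: Vantage compares 4, 15, 2 and picks Plus; Wexler would get 12.
Among 19, 14, 12, the best is 19 at X. Subgame-perfect outcome: (Deluxe, X) with payoffs (13, 19).
For the simultaneous game, intersect best replies.
Vantage's best replies: X→Deluxe; Y→Deluxe; Z→Plus.
Wexler's best replies: Basic→Z; Plus→Y; Deluxe→X.
The unique mutual best reply is (Deluxe, X), giving (13, 19).
Vantage earns 13 sequentially versus 13 at the Nash outcome: unchanged.

unchanged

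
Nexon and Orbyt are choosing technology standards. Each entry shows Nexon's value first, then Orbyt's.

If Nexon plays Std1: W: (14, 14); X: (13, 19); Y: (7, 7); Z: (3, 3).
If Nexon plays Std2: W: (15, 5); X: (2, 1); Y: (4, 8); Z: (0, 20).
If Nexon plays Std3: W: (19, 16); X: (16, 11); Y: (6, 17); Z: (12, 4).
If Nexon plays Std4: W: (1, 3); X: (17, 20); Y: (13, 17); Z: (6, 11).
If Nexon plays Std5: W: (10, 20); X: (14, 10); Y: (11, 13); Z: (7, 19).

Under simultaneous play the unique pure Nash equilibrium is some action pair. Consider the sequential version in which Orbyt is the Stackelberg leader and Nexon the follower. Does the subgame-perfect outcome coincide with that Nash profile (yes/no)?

yes

Nexon best-responds to each possible Orbyt move:
- W: Nexon compares 14, 15, 19, 1, 10 and picks Std3; Orbyt would get 16.
- X: Nexon compares 13, 2, 16, 17, 14 and picks Std4; Orbyt would get 20.
- Y: Nexon compares 7, 4, 6, 13, 11 and picks Std4; Orbyt would get 17.
- Z: Nexon compares 3, 0, 12, 6, 7 and picks Std3; Orbyt would get 4.
Among 16, 20, 17, 4, the best is 20 at X. Subgame-perfect outcome: (Std4, X) with payoffs (17, 20).
Under simultaneous play:
Nexon's best replies: W→Std3; X→Std4; Y→Std4; Z→Std3.
Orbyt's best replies: Std1→X; Std2→Z; Std3→Y; Std4→X; Std5→W.
Only (Std4, X) has each player best-responding; Nash payoffs (17, 20).
Sequential outcome (Std4, X) coincides with the Nash profile (Std4, X).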